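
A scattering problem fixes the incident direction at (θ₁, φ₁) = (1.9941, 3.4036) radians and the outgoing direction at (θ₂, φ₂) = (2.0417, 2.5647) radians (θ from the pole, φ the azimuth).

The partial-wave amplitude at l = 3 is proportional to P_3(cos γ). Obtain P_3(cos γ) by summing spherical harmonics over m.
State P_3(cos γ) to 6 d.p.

-0.124090

Addition theorem: P_3(cos γ) = (4π/7) Σ_m Y*_{lm}(Ω₁) Y_{lm}(Ω₂), m = −3…3:
  [-3]  conj(Y_{3,-3})(Ω₁) = (-0.223456, -0.223735) ; Y_{3,-3}(Ω₂) = (0.047009, -0.291514) ; Δ = (-0.075726, 0.054623)
  [-2]  conj(Y_{3,-2})(Ω₁) = (-0.302144, -0.174610) ; Y_{3,-2}(Ω₂) = (-0.149143, -0.336671) ; Δ = (-0.013724, 0.127765)
  [-1]  conj(Y_{3,-1})(Ω₁) = (0.044489, 0.011931) ; Y_{3,-1}(Ω₂) = (-0.007044, -0.004584) ; Δ = (-0.000259, -0.000288)
  [+0]  conj(Y_{3,0})(Ω₁) = (0.330545, -0.000000) ; Y_{3,0}(Ω₂) = (0.333673, 0.000000) ; Δ = (0.110294, 0.000000)
  [+1]  conj(Y_{3,1})(Ω₁) = (-0.044489, 0.011931) ; Y_{3,1}(Ω₂) = (0.007044, -0.004584) ; Δ = (-0.000259, 0.000288)
  [+2]  conj(Y_{3,2})(Ω₁) = (-0.302144, 0.174610) ; Y_{3,2}(Ω₂) = (-0.149143, 0.336671) ; Δ = (-0.013724, -0.127765)
  [+3]  conj(Y_{3,3})(Ω₁) = (0.223456, -0.223735) ; Y_{3,3}(Ω₂) = (-0.047009, -0.291514) ; Δ = (-0.075726, -0.054623)
Accumulated sum (-0.069123, 0.000000); after 4π/(2l+1) scaling, (-0.124090, 0.000000) ⇒ P_3 = -0.124090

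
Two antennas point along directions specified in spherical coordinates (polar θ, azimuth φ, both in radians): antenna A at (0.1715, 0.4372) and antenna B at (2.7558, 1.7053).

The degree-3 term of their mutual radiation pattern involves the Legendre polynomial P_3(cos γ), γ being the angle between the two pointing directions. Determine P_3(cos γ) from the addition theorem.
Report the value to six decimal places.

-0.444238

Summing Y*_{l m}(θ₁,φ₁)·Y_{l m}(θ₂,φ₂) over m ∈ [−3, 3]; prefactor 4π/(2·3+1) = 1.795196:
  term(m=-3) = (-0.000036, 0.000028)   from Y*(Ω₁)=(0.000532, 0.002005), Y(Ω₂)=(0.008729, 0.020445)
  term(m=-2) = (0.003233, 0.002238)   from Y*(Ω₁)=(0.018813, 0.022500), Y(Ω₂)=(0.129252, -0.035633)
  term(m=-1) = (0.025370, -0.081238)   from Y*(Ω₁)=(0.192589, 0.090009), Y(Ω₂)=(-0.053686, -0.396728)
  term(m=+0) = (-0.304594, 0.000000)   from Y*(Ω₁)=(0.681857, -0.000000), Y(Ω₂)=(-0.446712, 0.000000)
  term(m=+1) = (0.025370, 0.081238)   from Y*(Ω₁)=(-0.192589, 0.090009), Y(Ω₂)=(0.053686, -0.396728)
  term(m=+2) = (0.003233, -0.002238)   from Y*(Ω₁)=(0.018813, -0.022500), Y(Ω₂)=(0.129252, 0.035633)
  term(m=+3) = (-0.000036, -0.000028)   from Y*(Ω₁)=(-0.000532, 0.002005), Y(Ω₂)=(-0.008729, 0.020445)
Accumulated sum (-0.247460, 0.000000); after 4π/(2l+1) scaling, (-0.444238, 0.000000) ⇒ P_3 = -0.444238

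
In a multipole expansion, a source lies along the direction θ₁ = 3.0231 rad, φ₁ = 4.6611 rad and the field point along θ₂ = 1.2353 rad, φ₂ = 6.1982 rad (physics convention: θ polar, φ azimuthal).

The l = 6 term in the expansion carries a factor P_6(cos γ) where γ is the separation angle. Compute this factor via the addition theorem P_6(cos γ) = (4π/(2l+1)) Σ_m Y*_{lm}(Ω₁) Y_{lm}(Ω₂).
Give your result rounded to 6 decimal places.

Expand P_6 via completeness: Σ_{m} conj(Y_{6,m}) at Ω₁ times Y_{6,m} at Ω₂ —
  m=-6: Y*=-0.00000 + 0.00000j  Y=0.29884 + 0.16713j  product -0.00000 - 0.00000j
  m=-5: Y*=0.00001 + 0.00004j  Y=0.37679 + 0.17050j  product -0.00000 + 0.00002j
  m=-4: Y*=0.00067 - 0.00014j  Y=0.05144 + 0.01819j  product 0.00004 + 0.00001j
  m=-3: Y*=-0.00129 - 0.00829j  Y=-0.31582 - 0.08231j  product -0.00028 + 0.00272j
  m=-2: Y*=-0.06943 + 0.00715j  Y=-0.16125 - 0.02767j  product 0.01139 + 0.00077j
  m=-1: Y*=0.01860 + 0.36239j  Y=0.27256 + 0.02322j  product -0.00334 + 0.09920j
  m=+0: Y*=0.87251 + 0.00000j  Y=0.18910 + 0.00000j  product 0.16499 + 0.00000j
  m=+1: Y*=-0.01860 + 0.36239j  Y=-0.27256 + 0.02322j  product -0.00334 - 0.09920j
  m=+2: Y*=-0.06943 - 0.00715j  Y=-0.16125 + 0.02767j  product 0.01139 - 0.00077j
  m=+3: Y*=0.00129 - 0.00829j  Y=0.31582 - 0.08231j  product -0.00028 - 0.00272j
  m=+4: Y*=0.00067 + 0.00014j  Y=0.05144 - 0.01819j  product 0.00004 - 0.00001j
  m=+5: Y*=-0.00001 + 0.00004j  Y=-0.37679 + 0.17050j  product -0.00000 - 0.00002j
  m=+6: Y*=-0.00000 - 0.00000j  Y=0.29884 - 0.16713j  product -0.00000 + 0.00000j
Σ over m = 0.18061 + 0.00000j; ×(4π/13) → 0.17458 + 0.00000j. Real part: 0.174583

0.174583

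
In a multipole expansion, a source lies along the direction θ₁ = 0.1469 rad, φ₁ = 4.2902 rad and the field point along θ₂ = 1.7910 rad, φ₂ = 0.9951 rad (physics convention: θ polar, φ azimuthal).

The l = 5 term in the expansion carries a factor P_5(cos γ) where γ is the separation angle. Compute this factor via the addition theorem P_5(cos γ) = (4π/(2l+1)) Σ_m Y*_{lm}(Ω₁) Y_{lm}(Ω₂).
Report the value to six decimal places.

-0.316727

Summing Y*_{l m}(θ₁,φ₁)·Y_{l m}(θ₂,φ₂) over m ∈ [−5, 5]; prefactor 4π/(2·5+1) = 1.142397:
  m=-5: -0.00003 + 0.00002j × 0.10683 + 0.39660j = -0.00001 - 0.00001j  (running Σ = -0.00001 - 0.00001j)
  m=-4: -0.00008 - 0.00066j × 0.19431 - 0.21626j = -0.00016 - 0.00011j  (running Σ = -0.00017 - 0.00012j)
  m=-3: 0.00808 + 0.00254j × 0.18120 + 0.02855j = 0.00139 + 0.00069j  (running Σ = 0.00122 + 0.00057j)
  m=-2: -0.04618 + 0.05198j × -0.12301 - 0.27589j = 0.02002 + 0.00635j  (running Σ = 0.02124 + 0.00692j)
  m=-1: -0.14234 - 0.31687j × 0.06463 - 0.09958j = -0.04076 - 0.00631j  (running Σ = -0.01951 + 0.00061j)
  m=0: 0.79007 + 0.00000j × -0.30153 + 0.00000j = -0.23823 + 0.00000j  (running Σ = -0.25774 + 0.00061j)
  m=1: 0.14234 - 0.31687j × -0.06463 - 0.09958j = -0.04076 + 0.00631j  (running Σ = -0.29849 + 0.00692j)
  m=2: -0.04618 - 0.05198j × -0.12301 + 0.27589j = 0.02002 - 0.00635j  (running Σ = -0.27847 + 0.00057j)
  m=3: -0.00808 + 0.00254j × -0.18120 + 0.02855j = 0.00139 - 0.00069j  (running Σ = -0.27708 - 0.00012j)
  m=4: -0.00008 + 0.00066j × 0.19431 + 0.21626j = -0.00016 + 0.00011j  (running Σ = -0.27724 - 0.00001j)
  m=5: 0.00003 + 0.00002j × -0.10683 + 0.39660j = -0.00001 + 0.00001j  (running Σ = -0.27725 + 0.00000j)
Σ over m = -0.27725 + 0.00000j; ×(4π/11) → -0.31673 + 0.00000j. Real part: -0.316727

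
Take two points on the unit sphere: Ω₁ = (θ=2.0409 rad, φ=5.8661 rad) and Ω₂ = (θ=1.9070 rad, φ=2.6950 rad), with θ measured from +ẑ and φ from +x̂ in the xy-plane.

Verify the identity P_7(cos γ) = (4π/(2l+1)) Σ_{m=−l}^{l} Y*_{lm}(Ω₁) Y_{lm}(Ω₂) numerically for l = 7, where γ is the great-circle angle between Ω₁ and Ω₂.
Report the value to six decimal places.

Expand P_7 via completeness: Σ_{m} conj(Y_{7,m}) at Ω₁ times Y_{7,m} at Ω₂ —
  [-7]  conj(Y_{7,-7})(Ω₁) = -0.21834 - 0.04928j ; Y_{7,-7}(Ω₂) = 0.33404 - 0.00516j ; Δ = -0.07319 - 0.01534j
  [-6]  conj(Y_{7,-6})(Ω₁) = 0.34155 + 0.25381j ; Y_{7,-6}(Ω₂) = 0.39104 - 0.19473j ; Δ = 0.18299 + 0.03274j
  [-5]  conj(Y_{7,-5})(Ω₁) = -0.16961 - 0.29995j ; Y_{7,-5}(Ω₂) = 0.07017 - 0.09001j ; Δ = -0.03890 - 0.00578j
  [-4]  conj(Y_{7,-4})(Ω₁) = -0.00680 - 0.06950j ; Y_{7,-4}(Ω₂) = -0.06519 + 0.29772j ; Δ = 0.02113 + 0.00251j
  [-3]  conj(Y_{7,-3})(Ω₁) = -0.11135 + 0.33654j ; Y_{7,-3}(Ω₂) = 0.05305 + 0.22554j ; Δ = -0.08181 - 0.00726j
  [-2]  conj(Y_{7,-2})(Ω₁) = 0.05866 - 0.06468j ; Y_{7,-2}(Ω₂) = -0.13617 - 0.16921j ; Δ = -0.01893 - 0.00112j
  [-1]  conj(Y_{7,-1})(Ω₁) = 0.28978 - 0.12840j ; Y_{7,-1}(Ω₂) = -0.23834 - 0.11413j ; Δ = -0.08372 - 0.00247j
  [+0]  conj(Y_{7,0})(Ω₁) = -0.12879 + 0.00000j ; Y_{7,0}(Ω₂) = 0.18860 + 0.00000j ; Δ = -0.02429 + 0.00000j
  [+1]  conj(Y_{7,1})(Ω₁) = -0.28978 - 0.12840j ; Y_{7,1}(Ω₂) = 0.23834 - 0.11413j ; Δ = -0.08372 + 0.00247j
  [+2]  conj(Y_{7,2})(Ω₁) = 0.05866 + 0.06468j ; Y_{7,2}(Ω₂) = -0.13617 + 0.16921j ; Δ = -0.01893 + 0.00112j
  [+3]  conj(Y_{7,3})(Ω₁) = 0.11135 + 0.33654j ; Y_{7,3}(Ω₂) = -0.05305 + 0.22554j ; Δ = -0.08181 + 0.00726j
  [+4]  conj(Y_{7,4})(Ω₁) = -0.00680 + 0.06950j ; Y_{7,4}(Ω₂) = -0.06519 - 0.29772j ; Δ = 0.02113 - 0.00251j
  [+5]  conj(Y_{7,5})(Ω₁) = 0.16961 - 0.29995j ; Y_{7,5}(Ω₂) = -0.07017 - 0.09001j ; Δ = -0.03890 + 0.00578j
  [+6]  conj(Y_{7,6})(Ω₁) = 0.34155 - 0.25381j ; Y_{7,6}(Ω₂) = 0.39104 + 0.19473j ; Δ = 0.18299 - 0.03274j
  [+7]  conj(Y_{7,7})(Ω₁) = 0.21834 - 0.04928j ; Y_{7,7}(Ω₂) = -0.33404 - 0.00516j ; Δ = -0.07319 + 0.01534j
Σ over m = -0.20915 - 0.00000j; ×(4π/15) → -0.17522 - 0.00000j. Real part: -0.175217

-0.175217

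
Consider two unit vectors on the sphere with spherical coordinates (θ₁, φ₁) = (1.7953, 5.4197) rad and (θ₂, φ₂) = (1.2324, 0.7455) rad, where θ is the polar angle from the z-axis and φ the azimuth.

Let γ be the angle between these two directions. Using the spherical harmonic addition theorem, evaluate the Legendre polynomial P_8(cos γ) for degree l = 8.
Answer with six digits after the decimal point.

Term-by-term m-sum for l=8 (normalisation 4π/17 = 0.739198):
  term(m=-8) = (0.129598, -0.040873)   from Y*(Ω₁)=(0.341163, -0.245987), Y(Ω₂)=(0.306772, 0.101384)
  term(m=-7) = (-0.046156, -0.168528)   from Y*(Ω₁)=(-0.373278, -0.090868), Y(Ω₂)=(0.220490, 0.397807)
  term(m=-6) = (0.013986, -0.003262)   from Y*(Ω₁)=(-0.037446, -0.073987), Y(Ω₂)=(-0.041065, 0.168250)
  term(m=-5) = (0.018540, 0.095911)   from Y*(Ω₁)=(-0.138423, 0.332056), Y(Ω₂)=(0.226249, -0.150149)
  term(m=-4) = (0.011221, -0.001728)   from Y*(Ω₁)=(0.037491, -0.012107), Y(Ω₂)=(0.284509, 0.045795)
  term(m=-3) = (-0.005511, -0.047891)   from Y*(Ω₁)=(0.277405, 0.170513), Y(Ω₂)=(-0.091435, -0.116435)
  term(m=-2) = (-0.028884, 0.002210)   from Y*(Ω₁)=(-0.014384, -0.091354), Y(Ω₂)=(0.024969, -0.312243)
  term(m=-1) = (0.001064, 0.027848)   from Y*(Ω₁)=(0.198890, -0.232657), Y(Ω₂)=(-0.066898, 0.061762)
  term(m=+0) = (0.034065, 0.000000)   from Y*(Ω₁)=(-0.107661, -0.000000), Y(Ω₂)=(-0.316411, 0.000000)
  term(m=+1) = (0.001064, -0.027848)   from Y*(Ω₁)=(-0.198890, -0.232657), Y(Ω₂)=(0.066898, 0.061762)
  term(m=+2) = (-0.028884, -0.002210)   from Y*(Ω₁)=(-0.014384, 0.091354), Y(Ω₂)=(0.024969, 0.312243)
  term(m=+3) = (-0.005511, 0.047891)   from Y*(Ω₁)=(-0.277405, 0.170513), Y(Ω₂)=(0.091435, -0.116435)
  term(m=+4) = (0.011221, 0.001728)   from Y*(Ω₁)=(0.037491, 0.012107), Y(Ω₂)=(0.284509, -0.045795)
  term(m=+5) = (0.018540, -0.095911)   from Y*(Ω₁)=(0.138423, 0.332056), Y(Ω₂)=(-0.226249, -0.150149)
  term(m=+6) = (0.013986, 0.003262)   from Y*(Ω₁)=(-0.037446, 0.073987), Y(Ω₂)=(-0.041065, -0.168250)
  term(m=+7) = (-0.046156, 0.168528)   from Y*(Ω₁)=(0.373278, -0.090868), Y(Ω₂)=(-0.220490, 0.397807)
  term(m=+8) = (0.129598, 0.040873)   from Y*(Ω₁)=(0.341163, 0.245987), Y(Ω₂)=(0.306772, -0.101384)
Accumulated sum (0.221781, -0.000000); after 4π/(2l+1) scaling, (0.163940, -0.000000) ⇒ P_8 = 0.163940

0.163940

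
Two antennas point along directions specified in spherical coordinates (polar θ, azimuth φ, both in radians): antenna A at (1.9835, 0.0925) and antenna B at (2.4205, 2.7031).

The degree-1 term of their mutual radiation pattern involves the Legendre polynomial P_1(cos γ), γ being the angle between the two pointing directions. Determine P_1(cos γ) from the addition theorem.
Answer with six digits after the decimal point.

Addition theorem: P_1(cos γ) = (4π/3) Σ_m Y*_{lm}(Ω₁) Y_{lm}(Ω₂), m = −1…1:
  [-1]  conj(Y_{1,-1})(Ω₁) = +0.315133+0.029233i ; Y_{1,-1}(Ω₂) = -0.206518-0.096844i ; Δ = -0.062249-0.036556i
  [+0]  conj(Y_{1,0})(Ω₁) = -0.195972-0.000000i ; Y_{1,0}(Ω₂) = -0.366982+0.000000i ; Δ = +0.071918+0.000000i
  [+1]  conj(Y_{1,1})(Ω₁) = -0.315133+0.029233i ; Y_{1,1}(Ω₂) = +0.206518-0.096844i ; Δ = -0.062249+0.036556i
Total Σ_m = -0.052581+0.000000i. Multiply by 4.188790: -0.220249+0.000000i. P_1(cos γ) = -0.220249

-0.220249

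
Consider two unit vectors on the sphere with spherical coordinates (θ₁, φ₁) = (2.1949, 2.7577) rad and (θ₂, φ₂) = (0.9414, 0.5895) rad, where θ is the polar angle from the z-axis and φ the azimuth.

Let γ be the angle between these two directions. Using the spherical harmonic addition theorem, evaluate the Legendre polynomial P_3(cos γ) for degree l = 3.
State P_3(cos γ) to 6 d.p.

0.163360

Expand P_3 via completeness: Σ_{m} conj(Y_{3,m}) at Ω₁ times Y_{3,m} at Ω₂ —
  m=-3: -0.090732+0.203656i × -0.043291-0.216111i = +0.047940+0.010792i  (running Σ = +0.047940+0.010792i)
  m=-2: -0.282942+0.273146i × +0.150118-0.363345i = +0.056772+0.143810i  (running Σ = +0.104712+0.154601i)
  m=-1: -0.172027+0.069488i × +0.159087-0.106403i = -0.019974+0.029359i  (running Σ = +0.084738+0.183960i)
  m=0: +0.281872-0.000000i × -0.278417+0.000000i = -0.078478+0.000000i  (running Σ = +0.006260+0.183960i)
  m=1: +0.172027+0.069488i × -0.159087-0.106403i = -0.019974-0.029359i  (running Σ = -0.013713+0.154601i)
  m=2: -0.282942-0.273146i × +0.150118+0.363345i = +0.056772-0.143810i  (running Σ = +0.043058+0.010792i)
  m=3: +0.090732+0.203656i × +0.043291-0.216111i = +0.047940-0.010792i  (running Σ = +0.090999-0.000000i)
Σ over m = +0.090999-0.000000i; ×(4π/7) → +0.163360-0.000000i. Real part: 0.163360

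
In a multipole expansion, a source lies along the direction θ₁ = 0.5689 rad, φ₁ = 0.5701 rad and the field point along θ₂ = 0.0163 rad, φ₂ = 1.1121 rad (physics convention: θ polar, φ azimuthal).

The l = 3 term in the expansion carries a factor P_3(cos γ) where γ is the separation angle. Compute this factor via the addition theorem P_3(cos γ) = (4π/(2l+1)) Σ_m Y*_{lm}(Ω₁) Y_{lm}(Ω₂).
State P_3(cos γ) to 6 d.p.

Addition theorem: P_3(cos γ) = (4π/7) Σ_m Y*_{lm}(Ω₁) Y_{lm}(Ω₂), m = −3…3:
  m=-3: -0.00907 + 0.06459j × -0.00000 + 0.00000j = -0.00000 - 0.00000j  (running Σ = -0.00000 - 0.00000j)
  m=-2: 0.10430 + 0.22706j × -0.00017 - 0.00022j = 0.00003 - 0.00006j  (running Σ = 0.00003 - 0.00006j)
  m=-1: 0.37359 + 0.23951j × 0.00933 - 0.01889j = 0.00801 - 0.00482j  (running Σ = 0.00804 - 0.00488j)
  m=0: 0.17260 + 0.00000j × 0.74576 + 0.00000j = 0.12872 + 0.00000j  (running Σ = 0.13676 - 0.00488j)
  m=1: -0.37359 + 0.23951j × -0.00933 - 0.01889j = 0.00801 + 0.00482j  (running Σ = 0.14476 - 0.00006j)
  m=2: 0.10430 - 0.22706j × -0.00017 + 0.00022j = 0.00003 + 0.00006j  (running Σ = 0.14480 - 0.00000j)
  m=3: 0.00907 + 0.06459j × 0.00000 + 0.00000j = -0.00000 + 0.00000j  (running Σ = 0.14480 - 0.00000j)
Accumulated sum 0.14480 - 0.00000j; after 4π/(2l+1) scaling, 0.25994 - 0.00000j ⇒ P_3 = 0.259937

0.259937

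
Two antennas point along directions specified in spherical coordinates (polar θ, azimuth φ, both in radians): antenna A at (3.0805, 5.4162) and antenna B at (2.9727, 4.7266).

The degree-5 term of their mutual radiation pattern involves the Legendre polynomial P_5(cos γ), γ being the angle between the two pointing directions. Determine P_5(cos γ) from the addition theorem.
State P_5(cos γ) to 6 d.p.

0.881202

Summing Y*_{l m}(θ₁,φ₁)·Y_{l m}(θ₂,φ₂) over m ∈ [−5, 5]; prefactor 4π/(2·5+1) = 1.142397:
  [-5]  conj(Y_{5,-5})(Ω₁) = (-0.000000, 0.000000) ; Y_{5,-5}(Ω₂) = (0.000004, 0.000062) ; Δ = (-0.000000, -0.000000)
  [-4]  conj(Y_{5,-4})(Ω₁) = (0.000019, -0.000007) ; Y_{5,-4}(Ω₂) = (-0.001153, 0.000066) ; Δ = (-0.000000, 0.000000)
  [-3]  conj(Y_{5,-3})(Ω₁) = (-0.000538, -0.000323) ; Y_{5,-3}(Ω₂) = (-0.000542, -0.012715) ; Δ = (-0.000004, 0.000007)
  [-2]  conj(Y_{5,-2})(Ω₁) = (0.002037, 0.012374) ; Y_{5,-2}(Ω₂) = (0.090370, -0.002569) ; Δ = (0.000216, 0.001113)
  [-1]  conj(Y_{5,-1})(Ω₁) = (0.099918, -0.117713) ; Y_{5,-1}(Ω₂) = (0.005528, 0.388963) ; Δ = (0.046339, 0.038214)
  [+0]  conj(Y_{5,0})(Ω₁) = (-0.909592, -0.000000) ; Y_{5,0}(Ω₂) = (-0.745676, 0.000000) ; Δ = (0.678261, 0.000000)
  [+1]  conj(Y_{5,1})(Ω₁) = (-0.099918, -0.117713) ; Y_{5,1}(Ω₂) = (-0.005528, 0.388963) ; Δ = (0.046339, -0.038214)
  [+2]  conj(Y_{5,2})(Ω₁) = (0.002037, -0.012374) ; Y_{5,2}(Ω₂) = (0.090370, 0.002569) ; Δ = (0.000216, -0.001113)
  [+3]  conj(Y_{5,3})(Ω₁) = (0.000538, -0.000323) ; Y_{5,3}(Ω₂) = (0.000542, -0.012715) ; Δ = (-0.000004, -0.000007)
  [+4]  conj(Y_{5,4})(Ω₁) = (0.000019, 0.000007) ; Y_{5,4}(Ω₂) = (-0.001153, -0.000066) ; Δ = (-0.000000, -0.000000)
  [+5]  conj(Y_{5,5})(Ω₁) = (0.000000, 0.000000) ; Y_{5,5}(Ω₂) = (-0.000004, 0.000062) ; Δ = (-0.000000, 0.000000)
Σ over m = (0.771362, 0.000000); ×(4π/11) → (0.881202, 0.000000). Real part: 0.881202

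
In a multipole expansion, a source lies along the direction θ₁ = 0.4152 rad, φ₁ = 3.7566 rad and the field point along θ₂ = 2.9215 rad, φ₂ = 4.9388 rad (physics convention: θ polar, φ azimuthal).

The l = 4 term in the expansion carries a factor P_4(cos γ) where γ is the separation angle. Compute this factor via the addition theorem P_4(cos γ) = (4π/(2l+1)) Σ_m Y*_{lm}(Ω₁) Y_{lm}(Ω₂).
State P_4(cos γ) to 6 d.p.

Term-by-term m-sum for l=4 (normalisation 4π/9 = 1.396263):
  term(m=-4) = (0.000000, 0.000012)   from Y*(Ω₁)=(-0.009098, 0.007381), Y(Ω₂)=(0.000620, -0.000791)
  term(m=-3) = (0.000878, -0.000376)   from Y*(Ω₁)=(0.020356, -0.072362), Y(Ω₂)=(0.007985, 0.009890)
  term(m=-2) = (-0.017041, -0.016764)   from Y*(Ω₁)=(0.088431, 0.249371), Y(Ω₂)=(-0.081242, 0.039528)
  term(m=-1) = (-0.069950, 0.170853)   from Y*(Ω₁)=(-0.408045, -0.288242), Y(Ω₂)=(-0.082956, -0.360111)
  term(m=+0) = (0.167048, 0.000000)   from Y*(Ω₁)=(0.255812, -0.000000), Y(Ω₂)=(0.653011, 0.000000)
  term(m=+1) = (-0.069950, -0.170853)   from Y*(Ω₁)=(0.408045, -0.288242), Y(Ω₂)=(0.082956, -0.360111)
  term(m=+2) = (-0.017041, 0.016764)   from Y*(Ω₁)=(0.088431, -0.249371), Y(Ω₂)=(-0.081242, -0.039528)
  term(m=+3) = (0.000878, 0.000376)   from Y*(Ω₁)=(-0.020356, -0.072362), Y(Ω₂)=(-0.007985, 0.009890)
  term(m=+4) = (0.000000, -0.000012)   from Y*(Ω₁)=(-0.009098, -0.007381), Y(Ω₂)=(0.000620, 0.000791)
Accumulated sum (-0.005177, 0.000000); after 4π/(2l+1) scaling, (-0.007229, 0.000000) ⇒ P_4 = -0.007229

-0.007229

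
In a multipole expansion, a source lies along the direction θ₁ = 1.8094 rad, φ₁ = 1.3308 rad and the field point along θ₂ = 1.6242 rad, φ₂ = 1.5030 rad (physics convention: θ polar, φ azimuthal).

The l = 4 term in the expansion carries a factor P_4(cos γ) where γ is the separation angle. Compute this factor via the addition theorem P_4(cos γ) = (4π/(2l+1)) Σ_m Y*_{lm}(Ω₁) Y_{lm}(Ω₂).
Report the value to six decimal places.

0.707207

Summing Y*_{l m}(θ₁,φ₁)·Y_{l m}(θ₂,φ₂) over m ∈ [−4, 4]; prefactor 4π/(2·4+1) = 1.396263:
  m=-4: (0.226244, -0.323147) × (0.423934, 0.117868) = (0.134001, -0.110326)  (running Σ = (0.134001, -0.110326))
  m=-3: (0.178948, 0.204034) × (0.013438, -0.065155) = (0.015699, -0.008918)  (running Σ = (0.149700, -0.119244))
  m=-2: (0.170605, -0.088817) × (0.323917, 0.044192) = (0.059187, -0.021230)  (running Σ = (0.208886, -0.140474))
  m=-1: (0.067376, 0.275328) × (0.005091, -0.074974) = (0.020985, -0.003650)  (running Σ = (0.229872, -0.144123))
  m=0: (0.151636, -0.000000) × (0.308344, 0.000000) = (0.046756, 0.000000)  (running Σ = (0.276628, -0.144123))
  m=1: (-0.067376, 0.275328) × (-0.005091, -0.074974) = (0.020985, 0.003650)  (running Σ = (0.297613, -0.140474))
  m=2: (0.170605, 0.088817) × (0.323917, -0.044192) = (0.059187, 0.021230)  (running Σ = (0.356800, -0.119244))
  m=3: (-0.178948, 0.204034) × (-0.013438, -0.065155) = (0.015699, 0.008918)  (running Σ = (0.372499, -0.110326))
  m=4: (0.226244, 0.323147) × (0.423934, -0.117868) = (0.134001, 0.110326)  (running Σ = (0.506500, 0.000000))
Σ over m = (0.506500, 0.000000); ×(4π/9) → (0.707207, 0.000000). Real part: 0.707207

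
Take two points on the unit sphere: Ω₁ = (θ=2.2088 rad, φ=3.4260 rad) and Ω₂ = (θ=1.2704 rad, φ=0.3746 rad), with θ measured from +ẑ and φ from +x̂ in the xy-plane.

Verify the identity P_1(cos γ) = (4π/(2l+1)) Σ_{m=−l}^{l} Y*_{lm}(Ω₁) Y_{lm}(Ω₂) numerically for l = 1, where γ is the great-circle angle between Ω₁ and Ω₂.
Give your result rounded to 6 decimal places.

Expand P_1 via completeness: Σ_{m} conj(Y_{1,m}) at Ω₁ times Y_{1,m} at Ω₂ —
  term(m=-1) = -0.091219+0.008250i   from Y*(Ω₁)=-0.266382-0.077872i, Y(Ω₂)=+0.307137-0.120755i
  term(m=+0) = -0.042073-0.000000i   from Y*(Ω₁)=-0.291008-0.000000i, Y(Ω₂)=+0.144577+0.000000i
  term(m=+1) = -0.091219-0.008250i   from Y*(Ω₁)=+0.266382-0.077872i, Y(Ω₂)=-0.307137-0.120755i
Total Σ_m = -0.224511+0.000000i. Multiply by 4.188790: -0.940431+0.000000i. P_1(cos γ) = -0.940431

-0.940431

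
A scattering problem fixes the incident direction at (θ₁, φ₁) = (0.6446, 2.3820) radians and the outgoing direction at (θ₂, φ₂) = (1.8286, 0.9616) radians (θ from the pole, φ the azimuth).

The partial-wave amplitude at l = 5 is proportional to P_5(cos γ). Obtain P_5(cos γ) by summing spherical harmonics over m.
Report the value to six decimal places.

Summing Y*_{l m}(θ₁,φ₁)·Y_{l m}(θ₂,φ₂) over m ∈ [−5, 5]; prefactor 4π/(2·5+1) = 1.142397:
  [-5]  conj(Y_{5,-5})(Ω₁) = 0.02880 - 0.02219j ; Y_{5,-5}(Ω₂) = 0.03746 + 0.39055j ; Δ = 0.00974 + 0.01042j
  [-4]  conj(Y_{5,-4})(Ω₁) = -0.15213 - 0.01576j ; Y_{5,-4}(Ω₂) = 0.24919 - 0.21195j ; Δ = -0.04125 + 0.02832j
  [-3]  conj(Y_{5,-3})(Ω₁) = 0.23186 + 0.27085j ; Y_{5,-3}(Ω₂) = 0.12553 + 0.03296j ; Δ = 0.02018 + 0.04164j
  [-2]  conj(Y_{5,-2})(Ω₁) = 0.02313 - 0.44785j ; Y_{5,-2}(Ω₂) = -0.11225 - 0.30524j ; Δ = -0.13930 + 0.04321j
  [-1]  conj(Y_{5,-1})(Ω₁) = -0.08764 + 0.08323j ; Y_{5,-1}(Ω₂) = 0.03167 - 0.04538j ; Δ = 0.00100 + 0.00661j
  [+0]  conj(Y_{5,0})(Ω₁) = -0.37453 + 0.00000j ; Y_{5,0}(Ω₂) = -0.31952 + 0.00000j ; Δ = 0.11967 + 0.00000j
  [+1]  conj(Y_{5,1})(Ω₁) = 0.08764 + 0.08323j ; Y_{5,1}(Ω₂) = -0.03167 - 0.04538j ; Δ = 0.00100 - 0.00661j
  [+2]  conj(Y_{5,2})(Ω₁) = 0.02313 + 0.44785j ; Y_{5,2}(Ω₂) = -0.11225 + 0.30524j ; Δ = -0.13930 - 0.04321j
  [+3]  conj(Y_{5,3})(Ω₁) = -0.23186 + 0.27085j ; Y_{5,3}(Ω₂) = -0.12553 + 0.03296j ; Δ = 0.02018 - 0.04164j
  [+4]  conj(Y_{5,4})(Ω₁) = -0.15213 + 0.01576j ; Y_{5,4}(Ω₂) = 0.24919 + 0.21195j ; Δ = -0.04125 - 0.02832j
  [+5]  conj(Y_{5,5})(Ω₁) = -0.02880 - 0.02219j ; Y_{5,5}(Ω₂) = -0.03746 + 0.39055j ; Δ = 0.00974 - 0.01042j
Σ over m = -0.17957 - 0.00000j; ×(4π/11) → -0.20514 - 0.00000j. Real part: -0.205142

-0.205142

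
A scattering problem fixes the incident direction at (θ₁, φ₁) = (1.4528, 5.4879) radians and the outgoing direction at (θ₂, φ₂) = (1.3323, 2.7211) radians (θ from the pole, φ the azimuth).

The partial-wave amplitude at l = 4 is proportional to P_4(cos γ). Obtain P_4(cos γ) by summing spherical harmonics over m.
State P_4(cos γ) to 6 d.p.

0.043773

Expand P_4 via completeness: Σ_{m} conj(Y_{4,m}) at Ω₁ times Y_{4,m} at Ω₂ —
  [-4]  conj(Y_{4,-4})(Ω₁) = -0.43002 + 0.01702j ; Y_{4,-4}(Ω₂) = -0.04377 + 0.39208j ; Δ = 0.01215 - 0.16935j
  [-3]  conj(Y_{4,-3})(Ω₁) = -0.10502 - 0.09896j ; Y_{4,-3}(Ω₂) = -0.08258 - 0.25842j ; Δ = -0.01690 + 0.03531j
  [-2]  conj(Y_{4,-2})(Ω₁) = 0.00589 + 0.29783j ; Y_{4,-2}(Ω₂) = -0.12832 - 0.14344j ; Δ = 0.04196 - 0.03906j
  [-1]  conj(Y_{4,-1})(Ω₁) = -0.11240 + 0.11464j ; Y_{4,-1}(Ω₂) = 0.25869 + 0.11568j ; Δ = -0.04234 + 0.01666j
  [+0]  conj(Y_{4,0})(Ω₁) = 0.27409 + 0.00000j ; Y_{4,0}(Ω₂) = 0.15177 + 0.00000j ; Δ = 0.04160 + 0.00000j
  [+1]  conj(Y_{4,1})(Ω₁) = 0.11240 + 0.11464j ; Y_{4,1}(Ω₂) = -0.25869 + 0.11568j ; Δ = -0.04234 - 0.01666j
  [+2]  conj(Y_{4,2})(Ω₁) = 0.00589 - 0.29783j ; Y_{4,2}(Ω₂) = -0.12832 + 0.14344j ; Δ = 0.04196 + 0.03906j
  [+3]  conj(Y_{4,3})(Ω₁) = 0.10502 - 0.09896j ; Y_{4,3}(Ω₂) = 0.08258 - 0.25842j ; Δ = -0.01690 - 0.03531j
  [+4]  conj(Y_{4,4})(Ω₁) = -0.43002 - 0.01702j ; Y_{4,4}(Ω₂) = -0.04377 - 0.39208j ; Δ = 0.01215 + 0.16935j
Accumulated sum 0.03135 + 0.00000j; after 4π/(2l+1) scaling, 0.04377 + 0.00000j ⇒ P_4 = 0.043773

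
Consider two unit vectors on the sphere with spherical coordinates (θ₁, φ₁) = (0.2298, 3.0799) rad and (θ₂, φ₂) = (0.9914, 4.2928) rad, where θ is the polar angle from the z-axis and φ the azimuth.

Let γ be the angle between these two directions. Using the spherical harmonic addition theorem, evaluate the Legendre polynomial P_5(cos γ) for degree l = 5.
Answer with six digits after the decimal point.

-0.152384

Addition theorem: P_5(cos γ) = (4π/11) Σ_m Y*_{lm}(Ω₁) Y_{lm}(Ω₂), m = −5…5:
  term(m=-5) = (0.000053, 0.000012)   from Y*(Ω₁)=(-0.000271, 0.000086), Y(Ω₂)=(-0.164577, -0.095799)
  term(m=-4) = (0.000210, 0.001501)   from Y*(Ω₁)=(0.003731, -0.000940), Y(Ω₂)=(-0.042299, 0.391739)
  term(m=-3) = (-0.009318, 0.005055)   from Y*(Ω₁)=(-0.030273, 0.005668), Y(Ω₂)=(0.327568, -0.105663)
  term(m=-2) = (0.007794, 0.006778)   from Y*(Ω₁)=(0.156715, -0.019435), Y(Ω₂)=(0.043699, 0.048671)
  term(m=-1) = (-0.059239, 0.158392)   from Y*(Ω₁)=(-0.480858, 0.029703), Y(Ω₂)=(0.142996, -0.320561)
  term(m=+0) = (-0.012391, 0.000000)   from Y*(Ω₁)=(0.599447, -0.000000), Y(Ω₂)=(-0.020671, 0.000000)
  term(m=+1) = (-0.059239, -0.158392)   from Y*(Ω₁)=(0.480858, 0.029703), Y(Ω₂)=(-0.142996, -0.320561)
  term(m=+2) = (0.007794, -0.006778)   from Y*(Ω₁)=(0.156715, 0.019435), Y(Ω₂)=(0.043699, -0.048671)
  term(m=+3) = (-0.009318, -0.005055)   from Y*(Ω₁)=(0.030273, 0.005668), Y(Ω₂)=(-0.327568, -0.105663)
  term(m=+4) = (0.000210, -0.001501)   from Y*(Ω₁)=(0.003731, 0.000940), Y(Ω₂)=(-0.042299, -0.391739)
  term(m=+5) = (0.000053, -0.000012)   from Y*(Ω₁)=(0.000271, 0.000086), Y(Ω₂)=(0.164577, -0.095799)
Σ over m = (-0.133389, 0.000000); ×(4π/11) → (-0.152384, 0.000000). Real part: -0.152384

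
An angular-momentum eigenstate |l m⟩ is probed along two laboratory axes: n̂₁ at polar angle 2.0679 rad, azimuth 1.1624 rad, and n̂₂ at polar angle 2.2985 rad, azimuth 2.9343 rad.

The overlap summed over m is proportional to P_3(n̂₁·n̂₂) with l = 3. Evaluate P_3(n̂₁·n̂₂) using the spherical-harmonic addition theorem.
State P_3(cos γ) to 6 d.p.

Summing Y*_{l m}(θ₁,φ₁)·Y_{l m}(θ₂,φ₂) over m ∈ [−3, 3]; prefactor 4π/(2·3+1) = 1.795196:
  m=-3: (-0.266574, -0.095982) × (-0.141186, -0.101194) = (0.027923, 0.040527)  (running Σ = (0.027923, 0.040527))
  m=-2: (0.257759, -0.274474) × (-0.346913, -0.152674) = (-0.131325, 0.055865)  (running Σ = (-0.103402, 0.096392))
  m=-1: (0.015465, 0.035737) × (-0.286258, -0.060204) = (-0.002275, -0.011161)  (running Σ = (-0.105677, 0.085231))
  m=0: (0.331527, -0.000000) × (0.195556, 0.000000) = (0.064832, 0.000000)  (running Σ = (-0.040845, 0.085231))
  m=1: (-0.015465, 0.035737) × (0.286258, -0.060204) = (-0.002275, 0.011161)  (running Σ = (-0.043120, 0.096392))
  m=2: (0.257759, 0.274474) × (-0.346913, 0.152674) = (-0.131325, -0.055865)  (running Σ = (-0.174445, 0.040527))
  m=3: (0.266574, -0.095982) × (0.141186, -0.101194) = (0.027923, -0.040527)  (running Σ = (-0.146522, -0.000000))
Total Σ_m = (-0.146522, -0.000000). Multiply by 1.795196: (-0.263036, -0.000000). P_3(cos γ) = -0.263036

-0.263036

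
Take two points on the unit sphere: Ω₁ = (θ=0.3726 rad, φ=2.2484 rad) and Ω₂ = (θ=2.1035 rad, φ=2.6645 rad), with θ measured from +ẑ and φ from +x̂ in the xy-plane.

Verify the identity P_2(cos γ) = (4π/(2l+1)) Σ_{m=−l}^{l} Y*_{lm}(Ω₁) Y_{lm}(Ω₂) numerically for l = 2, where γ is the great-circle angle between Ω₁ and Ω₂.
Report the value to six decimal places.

Summing Y*_{l m}(θ₁,φ₁)·Y_{l m}(θ₂,φ₂) over m ∈ [−2, 2]; prefactor 4π/(2·2+1) = 2.513274:
  m=-2: (-0.010951, -0.050006) × (0.165759, 0.233856) = (0.009879, -0.010850)  (running Σ = (0.009879, -0.010850))
  m=-1: (-0.164217, 0.204071) × (0.300243, 0.155202) = (-0.080977, 0.035784)  (running Σ = (-0.071098, 0.024934))
  m=0: (0.505392, -0.000000) × (-0.071348, 0.000000) = (-0.036059, 0.000000)  (running Σ = (-0.107157, 0.024934))
  m=1: (0.164217, 0.204071) × (-0.300243, 0.155202) = (-0.080977, -0.035784)  (running Σ = (-0.188135, -0.010850))
  m=2: (-0.010951, 0.050006) × (0.165759, -0.233856) = (0.009879, 0.010850)  (running Σ = (-0.178256, 0.000000))
Total Σ_m = (-0.178256, 0.000000). Multiply by 2.513274: (-0.448006, 0.000000). P_2(cos γ) = -0.448006

-0.448006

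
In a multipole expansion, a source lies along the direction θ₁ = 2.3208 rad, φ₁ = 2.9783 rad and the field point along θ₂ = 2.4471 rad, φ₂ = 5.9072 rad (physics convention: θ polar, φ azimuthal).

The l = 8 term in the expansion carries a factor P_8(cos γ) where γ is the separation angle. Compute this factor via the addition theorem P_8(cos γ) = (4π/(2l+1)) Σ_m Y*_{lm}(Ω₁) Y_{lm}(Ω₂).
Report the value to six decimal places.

0.231535

Summing Y*_{l m}(θ₁,φ₁)·Y_{l m}(θ₂,φ₂) over m ∈ [−8, 8]; prefactor 4π/(2·8+1) = 0.739198:
  term(m=-8) = -0.00008 + 0.00061j   from Y*(Ω₁)=0.01107 - 0.04087j, Y(Ω₂)=-0.01438 + 0.00193j
  term(m=-7) = -0.00090 - 0.01096j   from Y*(Ω₁)=0.06545 - 0.14357j, Y(Ω₂)=0.06081 - 0.03399j
  term(m=-6) = 0.02035 + 0.06704j   from Y*(Ω₁)=0.19213 - 0.28630j, Y(Ω₂)=-0.12858 + 0.15735j
  term(m=-5) = -0.08807 - 0.15844j   from Y*(Ω₁)=0.31598 - 0.33625j, Y(Ω₂)=0.11952 - 0.37424j
  term(m=-4) = 0.08898 + 0.10145j   from Y*(Ω₁)=0.22731 - 0.17394j, Y(Ω₂)=0.03150 + 0.47041j
  term(m=-3) = 0.02710 + 0.02010j   from Y*(Ω₁)=-0.13602 + 0.07253j, Y(Ω₂)=-0.09379 - 0.19776j
  term(m=-2) = 0.08818 + 0.03995j   from Y*(Ω₁)=-0.35894 + 0.12158j, Y(Ω₂)=-0.18657 - 0.17449j
  term(m=-1) = -0.00671 - 0.00145j   from Y*(Ω₁)=-0.01885 + 0.00311j, Y(Ω₂)=0.33406 + 0.13188j
  term(m=+0) = 0.05551 + 0.00000j   from Y*(Ω₁)=0.36948 + 0.00000j, Y(Ω₂)=0.15025 + 0.00000j
  term(m=+1) = -0.00671 + 0.00145j   from Y*(Ω₁)=0.01885 + 0.00311j, Y(Ω₂)=-0.33406 + 0.13188j
  term(m=+2) = 0.08818 - 0.03995j   from Y*(Ω₁)=-0.35894 - 0.12158j, Y(Ω₂)=-0.18657 + 0.17449j
  term(m=+3) = 0.02710 - 0.02010j   from Y*(Ω₁)=0.13602 + 0.07253j, Y(Ω₂)=0.09379 - 0.19776j
  term(m=+4) = 0.08898 - 0.10145j   from Y*(Ω₁)=0.22731 + 0.17394j, Y(Ω₂)=0.03150 - 0.47041j
  term(m=+5) = -0.08807 + 0.15844j   from Y*(Ω₁)=-0.31598 - 0.33625j, Y(Ω₂)=-0.11952 - 0.37424j
  term(m=+6) = 0.02035 - 0.06704j   from Y*(Ω₁)=0.19213 + 0.28630j, Y(Ω₂)=-0.12858 - 0.15735j
  term(m=+7) = -0.00090 + 0.01096j   from Y*(Ω₁)=-0.06545 - 0.14357j, Y(Ω₂)=-0.06081 - 0.03399j
  term(m=+8) = -0.00008 - 0.00061j   from Y*(Ω₁)=0.01107 + 0.04087j, Y(Ω₂)=-0.01438 - 0.00193j
Σ over m = 0.31322 + 0.00000j; ×(4π/17) → 0.23153 + 0.00000j. Real part: 0.231535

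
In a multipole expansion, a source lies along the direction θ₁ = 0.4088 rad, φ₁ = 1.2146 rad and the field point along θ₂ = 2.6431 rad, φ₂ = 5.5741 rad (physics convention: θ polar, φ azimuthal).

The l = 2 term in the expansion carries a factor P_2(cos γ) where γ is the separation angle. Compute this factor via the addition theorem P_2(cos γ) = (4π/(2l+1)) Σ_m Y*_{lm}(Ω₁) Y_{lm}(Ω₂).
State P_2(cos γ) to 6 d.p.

0.639566

Expand P_2 via completeness: Σ_{m} conj(Y_{2,m}) at Ω₁ times Y_{2,m} at Ω₂ —
  m=-2: (-0.046192, 0.039896) × (0.013424, 0.087269) = (-0.004102, -0.003496)  (running Σ = (-0.004102, -0.003496))
  m=-1: (0.098263, 0.264102) × (-0.246212, -0.211235) = (0.031594, -0.085782)  (running Σ = (0.027492, -0.089277))
  m=0: (0.481275, -0.000000) × (0.414505, 0.000000) = (0.199491, 0.000000)  (running Σ = (0.226983, -0.089277))
  m=1: (-0.098263, 0.264102) × (0.246212, -0.211235) = (0.031594, 0.085782)  (running Σ = (0.258577, -0.003496))
  m=2: (-0.046192, -0.039896) × (0.013424, -0.087269) = (-0.004102, 0.003496)  (running Σ = (0.254475, -0.000000))
Σ over m = (0.254475, -0.000000); ×(4π/5) → (0.639566, -0.000000). Real part: 0.639566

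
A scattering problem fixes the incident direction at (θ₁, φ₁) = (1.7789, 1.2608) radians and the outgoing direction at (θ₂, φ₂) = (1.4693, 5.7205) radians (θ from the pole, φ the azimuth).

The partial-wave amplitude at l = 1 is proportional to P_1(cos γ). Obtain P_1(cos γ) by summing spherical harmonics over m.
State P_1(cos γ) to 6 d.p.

-0.264289

Summing Y*_{l m}(θ₁,φ₁)·Y_{l m}(θ₂,φ₂) over m ∈ [−1, 1]; prefactor 4π/(2·1+1) = 4.188790:
  m=-1: 0.10312 + 0.32193j × 0.29072 + 0.18336j = -0.02905 + 0.11250j  (running Σ = -0.02905 + 0.11250j)
  m=0: -0.10095 + 0.00000j × 0.04951 + 0.00000j = -0.00500 + 0.00000j  (running Σ = -0.03405 + 0.11250j)
  m=1: -0.10312 + 0.32193j × -0.29072 + 0.18336j = -0.02905 - 0.11250j  (running Σ = -0.06309 + 0.00000j)
Accumulated sum -0.06309 + 0.00000j; after 4π/(2l+1) scaling, -0.26429 + 0.00000j ⇒ P_1 = -0.264289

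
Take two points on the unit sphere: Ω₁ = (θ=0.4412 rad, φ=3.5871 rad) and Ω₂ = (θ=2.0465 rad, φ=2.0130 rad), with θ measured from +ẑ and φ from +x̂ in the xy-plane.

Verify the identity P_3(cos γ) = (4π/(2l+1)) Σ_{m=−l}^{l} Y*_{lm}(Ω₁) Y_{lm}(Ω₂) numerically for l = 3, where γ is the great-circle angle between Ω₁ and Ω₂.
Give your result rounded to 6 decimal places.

0.443892

Addition theorem: P_3(cos γ) = (4π/7) Σ_m Y*_{lm}(Ω₁) Y_{lm}(Ω₂), m = −3…3:
  m=-3: Y*=-0.00754 - 0.03160j  Y=0.28442 + 0.07086j  product 0.00009 - 0.00952j
  m=-2: Y*=0.10593 + 0.13105j  Y=0.23441 - 0.28611j  product 0.06233 + 0.00041j
  m=-1: Y*=-0.38460 - 0.18365j  Y=-0.00598 - 0.01263j  product -0.00002 + 0.00596j
  m=+0: Y*=0.36722 + 0.00000j  Y=0.33349 + 0.00000j  product 0.12246 + 0.00000j
  m=+1: Y*=0.38460 - 0.18365j  Y=0.00598 - 0.01263j  product -0.00002 - 0.00596j
  m=+2: Y*=0.10593 - 0.13105j  Y=0.23441 + 0.28611j  product 0.06233 - 0.00041j
  m=+3: Y*=0.00754 - 0.03160j  Y=-0.28442 + 0.07086j  product 0.00009 + 0.00952j
Accumulated sum 0.24727 + 0.00000j; after 4π/(2l+1) scaling, 0.44389 + 0.00000j ⇒ P_3 = 0.443892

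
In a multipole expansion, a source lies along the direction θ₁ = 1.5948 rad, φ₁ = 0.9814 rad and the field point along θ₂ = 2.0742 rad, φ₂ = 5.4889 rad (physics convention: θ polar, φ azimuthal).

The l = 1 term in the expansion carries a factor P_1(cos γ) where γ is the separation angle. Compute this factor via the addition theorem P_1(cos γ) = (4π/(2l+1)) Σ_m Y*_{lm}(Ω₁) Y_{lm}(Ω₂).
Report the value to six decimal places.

-0.166589

Term-by-term m-sum for l=1 (normalisation 4π/3 = 4.188790):
  term(m=-1) = -0.021267+0.102342i   from Y*(Ω₁)=+0.191991+0.287118i, Y(Ω₂)=+0.212084+0.215888i
  term(m=+0) = +0.002764+0.000000i   from Y*(Ω₁)=-0.011727-0.000000i, Y(Ω₂)=-0.235707+0.000000i
  term(m=+1) = -0.021267-0.102342i   from Y*(Ω₁)=-0.191991+0.287118i, Y(Ω₂)=-0.212084+0.215888i
Total Σ_m = -0.039770+0.000000i. Multiply by 4.188790: -0.166589+0.000000i. P_1(cos γ) = -0.166589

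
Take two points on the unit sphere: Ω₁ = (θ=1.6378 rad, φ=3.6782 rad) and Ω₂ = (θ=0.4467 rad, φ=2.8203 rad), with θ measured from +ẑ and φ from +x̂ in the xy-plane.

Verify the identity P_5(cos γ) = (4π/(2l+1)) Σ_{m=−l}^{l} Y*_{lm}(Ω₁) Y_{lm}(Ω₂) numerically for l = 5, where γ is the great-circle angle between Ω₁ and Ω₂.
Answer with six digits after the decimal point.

0.324434

Addition theorem: P_5(cos γ) = (4π/11) Σ_m Y*_{lm}(Ω₁) Y_{lm}(Ω₂), m = −5…5:
  term(m=-5) = -0.001315-0.002922i   from Y*(Ω₁)=+0.411535-0.203155i, Y(Ω₂)=+0.000249-0.006978i
  term(m=-4) = +0.004302+0.001284i   from Y*(Ω₁)=+0.053016-0.081695i, Y(Ω₂)=+0.012989+0.044231i
  term(m=-3) = +0.049003-0.031264i   from Y*(Ω₁)=-0.012866+0.329506i, Y(Ω₂)=-0.100534-0.144790i
  term(m=-2) = -0.006615+0.045299i   from Y*(Ω₁)=+0.053192+0.097929i, Y(Ω₂)=+0.328855+0.246171i
  term(m=-1) = +0.095067+0.109957i   from Y*(Ω₁)=-0.257527-0.153184i, Y(Ω₂)=-0.460273-0.153190i
  term(m=+0) = +0.003112+0.000000i   from Y*(Ω₁)=-0.115006-0.000000i, Y(Ω₂)=-0.027056+0.000000i
  term(m=+1) = +0.095067-0.109957i   from Y*(Ω₁)=+0.257527-0.153184i, Y(Ω₂)=+0.460273-0.153190i
  term(m=+2) = -0.006615-0.045299i   from Y*(Ω₁)=+0.053192-0.097929i, Y(Ω₂)=+0.328855-0.246171i
  term(m=+3) = +0.049003+0.031264i   from Y*(Ω₁)=+0.012866+0.329506i, Y(Ω₂)=+0.100534-0.144790i
  term(m=+4) = +0.004302-0.001284i   from Y*(Ω₁)=+0.053016+0.081695i, Y(Ω₂)=+0.012989-0.044231i
  term(m=+5) = -0.001315+0.002922i   from Y*(Ω₁)=-0.411535-0.203155i, Y(Ω₂)=-0.000249-0.006978i
Σ over m = +0.283994+0.000000i; ×(4π/11) → +0.324434+0.000000i. Real part: 0.324434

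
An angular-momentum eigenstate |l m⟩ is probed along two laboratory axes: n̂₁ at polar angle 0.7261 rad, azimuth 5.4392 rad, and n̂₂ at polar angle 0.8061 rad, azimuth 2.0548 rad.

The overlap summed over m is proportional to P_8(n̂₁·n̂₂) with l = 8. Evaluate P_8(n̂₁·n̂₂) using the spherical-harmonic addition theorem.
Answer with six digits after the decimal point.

Expand P_8 via completeness: Σ_{m} conj(Y_{8,m}) at Ω₁ times Y_{8,m} at Ω₂ —
  term(m=-8) = -0.000268+0.000687i   from Y*(Ω₁)=+0.017368-0.008794i, Y(Ω₂)=-0.028222+0.025279i
  term(m=-7) = +0.001639-0.012646i   from Y*(Ω₁)=+0.081593+0.032144i, Y(Ω₂)=-0.035471-0.141012i
  term(m=-6) = +0.008910+0.077850i   from Y*(Ω₁)=+0.082031+0.223666i, Y(Ω₂)=+0.319674+0.077407i
  term(m=-5) = -0.068116-0.182761i   from Y*(Ω₁)=-0.199847+0.372462i, Y(Ω₂)=-0.304806+0.346427i
  term(m=-4) = +0.080124+0.117225i   from Y*(Ω₁)=-0.433859+0.103577i, Y(Ω₂)=-0.113692-0.297334i
  term(m=-3) = +0.010675+0.009523i   from Y*(Ω₁)=-0.102751-0.071759i, Y(Ω₂)=-0.113333-0.013526i
  term(m=-2) = +0.109141+0.057601i   from Y*(Ω₁)=+0.037533+0.318847i, Y(Ω₂)=+0.217928-0.316645i
  term(m=-1) = -0.018725-0.004638i   from Y*(Ω₁)=-0.195733+0.220124i, Y(Ω₂)=+0.030474+0.057968i
  term(m=+0) = +0.086814+0.000000i   from Y*(Ω₁)=+0.238365-0.000000i, Y(Ω₂)=+0.364205+0.000000i
  term(m=+1) = -0.018725+0.004638i   from Y*(Ω₁)=+0.195733+0.220124i, Y(Ω₂)=-0.030474+0.057968i
  term(m=+2) = +0.109141-0.057601i   from Y*(Ω₁)=+0.037533-0.318847i, Y(Ω₂)=+0.217928+0.316645i
  term(m=+3) = +0.010675-0.009523i   from Y*(Ω₁)=+0.102751-0.071759i, Y(Ω₂)=+0.113333-0.013526i
  term(m=+4) = +0.080124-0.117225i   from Y*(Ω₁)=-0.433859-0.103577i, Y(Ω₂)=-0.113692+0.297334i
  term(m=+5) = -0.068116+0.182761i   from Y*(Ω₁)=+0.199847+0.372462i, Y(Ω₂)=+0.304806+0.346427i
  term(m=+6) = +0.008910-0.077850i   from Y*(Ω₁)=+0.082031-0.223666i, Y(Ω₂)=+0.319674-0.077407i
  term(m=+7) = +0.001639+0.012646i   from Y*(Ω₁)=-0.081593+0.032144i, Y(Ω₂)=+0.035471-0.141012i
  term(m=+8) = -0.000268-0.000687i   from Y*(Ω₁)=+0.017368+0.008794i, Y(Ω₂)=-0.028222-0.025279i
Total Σ_m = +0.333569+0.000000i. Multiply by 0.739198: +0.246574+0.000000i. P_8(cos γ) = 0.246574

0.246574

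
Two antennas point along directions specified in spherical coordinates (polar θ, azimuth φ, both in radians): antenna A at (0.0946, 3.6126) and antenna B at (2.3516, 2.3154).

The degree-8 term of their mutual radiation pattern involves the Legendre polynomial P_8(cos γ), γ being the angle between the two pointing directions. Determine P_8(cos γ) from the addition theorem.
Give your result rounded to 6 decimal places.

0.317469

Expand P_8 via completeness: Σ_{m} conj(Y_{8,m}) at Ω₁ times Y_{8,m} at Ω₂ —
  m=-8: -0.000000-0.000000i × +0.031651+0.010713i = -0.000000-0.000000i  (running Σ = -0.000000-0.000000i)
  m=-7: +0.000000+0.000000i × +0.116234-0.063474i = +0.000000-0.000000i  (running Σ = +0.000000-0.000000i)
  m=-6: -0.000004+0.000001i × +0.075368-0.301744i = +0.000000+0.000001i  (running Σ = +0.000000+0.000001i)
  m=-5: +0.000051-0.000051i × -0.251919-0.383317i = -0.000032-0.000007i  (running Σ = -0.000032-0.000006i)
  m=-4: -0.000324+0.001001i × -0.346096-0.056982i = +0.000169-0.000328i  (running Σ = +0.000137-0.000334i)
  m=-3: -0.001789-0.011247i × +0.053650-0.041898i = -0.000567-0.000528i  (running Σ = -0.000430-0.000862i)
  m=-2: +0.051546+0.070878i × +0.031315-0.382968i = +0.028758-0.017521i  (running Σ = +0.028328-0.018383i)
  m=-1: -0.383655-0.195370i × -0.078561-0.085247i = +0.013486+0.048054i  (running Σ = +0.041814+0.029671i)
  m=0: +0.983093-0.000000i × +0.351797+0.000000i = +0.345850+0.000000i  (running Σ = +0.387663+0.029671i)
  m=1: +0.383655-0.195370i × +0.078561-0.085247i = +0.013486-0.048054i  (running Σ = +0.401149-0.018383i)
  m=2: +0.051546-0.070878i × +0.031315+0.382968i = +0.028758+0.017521i  (running Σ = +0.429907-0.000862i)
  m=3: +0.001789-0.011247i × -0.053650-0.041898i = -0.000567+0.000528i  (running Σ = +0.429340-0.000334i)
  m=4: -0.000324-0.001001i × -0.346096+0.056982i = +0.000169+0.000328i  (running Σ = +0.429509-0.000006i)
  m=5: -0.000051-0.000051i × +0.251919-0.383317i = -0.000032+0.000007i  (running Σ = +0.429477+0.000001i)
  m=6: -0.000004-0.000001i × +0.075368+0.301744i = +0.000000-0.000001i  (running Σ = +0.429477-0.000000i)
  m=7: -0.000000+0.000000i × -0.116234-0.063474i = +0.000000+0.000000i  (running Σ = +0.429477-0.000000i)
  m=8: -0.000000+0.000000i × +0.031651-0.010713i = -0.000000+0.000000i  (running Σ = +0.429477+0.000000i)
Σ over m = +0.429477+0.000000i; ×(4π/17) → +0.317469+0.000000i. Real part: 0.317469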